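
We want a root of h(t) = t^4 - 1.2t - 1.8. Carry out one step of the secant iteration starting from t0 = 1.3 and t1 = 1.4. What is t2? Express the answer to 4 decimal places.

h(1.3) = -0.503900, h(1.4) = 0.361600
t2 = 1.400000 − 0.361600·(1.400000 − 1.300000) / (0.361600 − (-0.503900)) = 1.400000 − (0.036160)/(0.865500) = 1.358221

1.3582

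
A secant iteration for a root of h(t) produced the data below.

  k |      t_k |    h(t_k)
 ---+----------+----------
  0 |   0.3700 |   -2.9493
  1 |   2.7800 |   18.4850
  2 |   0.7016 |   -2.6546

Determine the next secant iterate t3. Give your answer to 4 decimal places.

0.9626

t3 = 0.7016 − (-2.6546)·(0.7016 − 2.7800) / (-2.6546 − 18.4850)
   = 0.7016 − (5.517321)/(-21.139600) = 0.962595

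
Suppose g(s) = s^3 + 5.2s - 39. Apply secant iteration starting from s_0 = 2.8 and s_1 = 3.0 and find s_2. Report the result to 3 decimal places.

g(2.8) = -2.48800, g(3.0) = 3.60000
s_2 = 3.00000 − 3.60000·(3.00000 − 2.80000) / (3.60000 − (-2.48800)) = 3.00000 − (0.72000)/(6.08800) = 2.88173

2.882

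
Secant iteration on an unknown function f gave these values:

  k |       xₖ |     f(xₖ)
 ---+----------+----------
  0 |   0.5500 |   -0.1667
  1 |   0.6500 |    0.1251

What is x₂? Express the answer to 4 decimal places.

0.6071

x₂ = 0.6500 − 0.1251·(0.6500 − 0.5500) / (0.1251 − (-0.1667))
   = 0.6500 − (0.012510)/(0.291800) = 0.607128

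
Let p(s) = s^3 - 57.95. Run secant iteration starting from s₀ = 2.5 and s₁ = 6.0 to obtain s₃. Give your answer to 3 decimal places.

p(2.5) = -42.32500, p(6.0) = 158.05000
s₂ = 6.00000 − 158.05000·(6.00000 − 2.50000) / (158.05000 − (-42.32500)) = 6.00000 − (553.17500)/(200.37500) = 3.23930
p(3.23930) = -23.95977
s₃ = 3.23930 − (-23.95977)·(3.23930 − 6.00000) / (-23.95977 − 158.05000) = 3.23930 − (66.14572)/(-182.00977) = 3.60272

3.603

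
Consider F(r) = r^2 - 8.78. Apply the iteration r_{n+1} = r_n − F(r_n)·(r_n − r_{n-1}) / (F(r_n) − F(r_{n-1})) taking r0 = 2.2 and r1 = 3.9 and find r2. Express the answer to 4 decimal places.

F(2.2) = -3.940000, F(3.9) = 6.430000
r2 = 3.900000 − 6.430000·(3.900000 − 2.200000) / (6.430000 − (-3.940000)) = 3.900000 − (10.931000)/(10.370000) = 2.845902

2.8459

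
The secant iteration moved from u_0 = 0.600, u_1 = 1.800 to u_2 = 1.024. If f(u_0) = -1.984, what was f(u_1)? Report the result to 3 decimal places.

3.631

The secant line through (0.600, -1.984) and (1.800, f(u_1)) crosses zero at u_2 = 1.024.
So (0.600, -1.984), (1.800, f(u_1)), (1.024, 0) are collinear:
f(u_1) = -1.984 · (1.800 − 1.024) / (0.600 − 1.024) = -1.984 · (0.77600)/(-0.42400) = 3.63109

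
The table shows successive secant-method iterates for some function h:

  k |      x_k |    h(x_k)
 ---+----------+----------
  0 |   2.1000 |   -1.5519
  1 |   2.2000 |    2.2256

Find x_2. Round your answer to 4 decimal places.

x_2 = 2.2000 − 2.2256·(2.2000 − 2.1000) / (2.2256 − (-1.5519))
   = 2.2000 − (0.222560)/(3.777500) = 2.141083

2.1411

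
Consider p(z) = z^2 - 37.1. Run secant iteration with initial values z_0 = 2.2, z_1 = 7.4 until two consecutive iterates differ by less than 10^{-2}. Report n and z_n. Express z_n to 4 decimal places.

n = 5, z_n = 6.0910

p(2.2) = -32.260000, p(7.4) = 17.660000
z_2 = 7.400000 − 17.660000·(5.200000)/(49.920000) = 5.560417;  |Δ| = 1.839583
p(5.560417) = -6.181766
z_3 = 5.560417 − (-6.181766)·(-1.839583)/(-23.841766) = 6.037389;  |Δ| = 0.476973
p(6.037389) = -0.649928
z_4 = 6.037389 − (-0.649928)·(0.476973)/(5.531838) = 6.093428;  |Δ| = 0.056039
p(6.093428) = 0.029869
z_5 = 6.093428 − 0.029869·(0.056039)/(0.679798) = 6.090966;  |Δ| = 0.002462
|z_5 − z_4| = 0.002462 < 10^{-2}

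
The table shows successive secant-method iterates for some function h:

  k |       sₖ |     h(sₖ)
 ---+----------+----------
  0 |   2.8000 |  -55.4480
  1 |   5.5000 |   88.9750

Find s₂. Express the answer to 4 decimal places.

s₂ = 5.5000 − 88.9750·(5.5000 − 2.8000) / (88.9750 − (-55.4480))
   = 5.5000 − (240.232500)/(144.423000) = 3.836605

3.8366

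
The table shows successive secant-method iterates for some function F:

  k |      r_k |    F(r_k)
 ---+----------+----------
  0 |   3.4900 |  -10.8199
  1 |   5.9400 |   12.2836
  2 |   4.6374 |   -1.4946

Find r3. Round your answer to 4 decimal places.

4.7787

r3 = 4.6374 − (-1.4946)·(4.6374 − 5.9400) / (-1.4946 − 12.2836)
   = 4.6374 − (1.946866)/(-13.778200) = 4.778700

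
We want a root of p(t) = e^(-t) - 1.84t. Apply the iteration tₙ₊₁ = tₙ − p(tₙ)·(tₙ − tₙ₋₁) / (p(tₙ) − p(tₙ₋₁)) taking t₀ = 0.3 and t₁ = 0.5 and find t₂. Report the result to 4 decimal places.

p(0.3) = 0.188818, p(0.5) = -0.313469
t₂ = 0.500000 − (-0.313469)·(0.500000 − 0.300000) / (-0.313469 − 0.188818) = 0.500000 − (-0.062694)/(-0.502288) = 0.375183

0.3752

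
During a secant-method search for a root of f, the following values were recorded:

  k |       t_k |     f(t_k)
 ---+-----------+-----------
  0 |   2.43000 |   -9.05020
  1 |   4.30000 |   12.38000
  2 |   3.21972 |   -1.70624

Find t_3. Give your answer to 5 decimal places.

t_3 = 3.21972 − (-1.70624)·(3.21972 − 4.30000) / (-1.70624 − 12.38000)
   = 3.21972 − (1.8432169)/(-14.0862400) = 3.3505723

3.35057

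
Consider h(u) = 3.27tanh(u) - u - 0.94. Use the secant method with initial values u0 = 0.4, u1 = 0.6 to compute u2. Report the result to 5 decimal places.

h(0.4) = -0.0975669, h(0.6) = 0.2161521
u2 = 0.6000000 − 0.2161521·(0.6000000 − 0.4000000) / (0.2161521 − (-0.0975669)) = 0.6000000 − (0.0432304)/(0.3137190) = 0.4622002

0.46220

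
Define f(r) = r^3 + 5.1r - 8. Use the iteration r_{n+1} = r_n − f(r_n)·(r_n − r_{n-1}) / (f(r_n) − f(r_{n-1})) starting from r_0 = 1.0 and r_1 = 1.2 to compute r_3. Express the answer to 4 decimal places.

f(1.0) = -1.900000, f(1.2) = -0.152000
r_2 = 1.200000 − (-0.152000)·(1.200000 − 1.000000) / (-0.152000 − (-1.900000)) = 1.200000 − (-0.030400)/(1.748000) = 1.217391
f(1.217391) = 0.012920
r_3 = 1.217391 − 0.012920·(1.217391 − 1.200000) / (0.012920 − (-0.152000)) = 1.217391 − (0.000225)/(0.164920) = 1.216029

1.2160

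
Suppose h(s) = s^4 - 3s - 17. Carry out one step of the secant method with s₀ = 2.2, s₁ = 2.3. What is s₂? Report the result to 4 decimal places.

2.2041

h(2.2) = -0.174400, h(2.3) = 4.084100
s₂ = 2.300000 − 4.084100·(2.300000 − 2.200000) / (4.084100 − (-0.174400)) = 2.300000 − (0.408410)/(4.258500) = 2.204095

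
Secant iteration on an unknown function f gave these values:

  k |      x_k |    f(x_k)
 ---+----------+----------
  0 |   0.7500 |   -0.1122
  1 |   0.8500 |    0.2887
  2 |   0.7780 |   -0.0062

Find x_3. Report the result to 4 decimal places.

0.7795

x_3 = 0.7780 − (-0.0062)·(0.7780 − 0.8500) / (-0.0062 − 0.2887)
   = 0.7780 − (0.000446)/(-0.294900) = 0.779514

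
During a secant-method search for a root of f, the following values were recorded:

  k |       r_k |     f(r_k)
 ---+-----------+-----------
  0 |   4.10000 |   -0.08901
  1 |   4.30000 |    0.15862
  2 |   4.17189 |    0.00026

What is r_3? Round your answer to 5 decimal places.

4.17168

r_3 = 4.17189 − 0.00026·(4.17189 − 4.30000) / (0.00026 − 0.15862)
   = 4.17189 − (-0.0000333)/(-0.1583600) = 4.1716797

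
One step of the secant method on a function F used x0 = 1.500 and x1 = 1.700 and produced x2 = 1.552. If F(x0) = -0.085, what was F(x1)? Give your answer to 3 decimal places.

The secant line through (1.500, -0.085) and (1.700, F(x1)) crosses zero at x2 = 1.552.
So (1.500, -0.085), (1.700, F(x1)), (1.552, 0) are collinear:
F(x1) = -0.085 · (1.700 − 1.552) / (1.500 − 1.552) = -0.085 · (0.14800)/(-0.05200) = 0.24192

0.242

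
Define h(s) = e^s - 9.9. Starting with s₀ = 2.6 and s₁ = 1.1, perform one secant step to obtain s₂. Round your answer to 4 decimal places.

h(2.6) = 3.563738, h(1.1) = -6.895834
s₂ = 1.100000 − (-6.895834)·(1.100000 − 2.600000) / (-6.895834 − 3.563738) = 1.100000 − (10.343751)/(-10.459572) = 2.088927

2.0889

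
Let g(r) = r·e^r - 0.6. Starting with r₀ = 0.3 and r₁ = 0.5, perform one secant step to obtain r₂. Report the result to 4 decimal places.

0.3930

g(0.3) = -0.195042, g(0.5) = 0.224361
r₂ = 0.500000 − 0.224361·(0.500000 − 0.300000) / (0.224361 − (-0.195042)) = 0.500000 − (0.044872)/(0.419403) = 0.393010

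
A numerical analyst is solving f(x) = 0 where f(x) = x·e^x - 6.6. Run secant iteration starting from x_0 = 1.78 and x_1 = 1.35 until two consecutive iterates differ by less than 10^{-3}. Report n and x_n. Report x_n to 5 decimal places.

n = 5, x_n = 1.48898

f(1.78) = 3.9551444, f(1.35) = -1.3924755
x_2 = 1.3500000 − (-1.3924755)·(-0.4300000)/(-5.3476200) = 1.4619684;  |Δ| = 0.1119684
f(1.4619684) = -0.2924196
x_3 = 1.4619684 − (-0.2924196)·(0.1119684)/(1.1000560) = 1.4917321;  |Δ| = 0.0297637
f(1.4917321) = 0.0304327
x_4 = 1.4917321 − 0.0304327·(0.0297637)/(0.3228522) = 1.4889265;  |Δ| = 0.0028056
f(1.4889265) = -0.0005788
x_5 = 1.4889265 − (-0.0005788)·(-0.0028056)/(-0.0310114) = 1.4889789;  |Δ| = 0.0000524
|x_5 − x_4| = 0.0000524 < 10^{-3}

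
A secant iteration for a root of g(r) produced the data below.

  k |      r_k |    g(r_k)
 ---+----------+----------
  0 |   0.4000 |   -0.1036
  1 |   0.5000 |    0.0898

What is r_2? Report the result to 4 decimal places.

r_2 = 0.5000 − 0.0898·(0.5000 − 0.4000) / (0.0898 − (-0.1036))
   = 0.5000 − (0.008980)/(0.193400) = 0.453568

0.4536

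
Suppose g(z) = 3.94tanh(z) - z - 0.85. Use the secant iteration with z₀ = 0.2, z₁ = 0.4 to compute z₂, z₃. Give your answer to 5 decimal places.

0.30488, 0.30067

g(0.2) = -0.2723412, g(0.4) = 0.2469989
z₂ = 0.4000000 − 0.2469989·(0.4000000 − 0.2000000) / (0.2469989 − (-0.2723412)) = 0.4000000 − (0.0493998)/(0.5193401) = 0.3048797
g(0.3048797) = 0.0104614
z₃ = 0.3048797 − 0.0104614·(0.3048797 − 0.4000000) / (0.0104614 − 0.2469989) = 0.3048797 − (-0.0009951)/(-0.2365376) = 0.3006728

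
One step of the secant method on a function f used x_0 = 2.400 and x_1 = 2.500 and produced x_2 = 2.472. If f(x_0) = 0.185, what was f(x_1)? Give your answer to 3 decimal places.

The secant line through (2.400, 0.185) and (2.500, f(x_1)) crosses zero at x_2 = 2.472.
So (2.400, 0.185), (2.500, f(x_1)), (2.472, 0) are collinear:
f(x_1) = 0.185 · (2.500 − 2.472) / (2.400 − 2.472) = 0.185 · (0.02800)/(-0.07200) = -0.07194

-0.072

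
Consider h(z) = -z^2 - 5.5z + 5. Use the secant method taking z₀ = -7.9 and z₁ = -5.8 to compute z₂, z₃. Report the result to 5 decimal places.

h(-7.9) = -13.9600000, h(-5.8) = 3.2600000
z₂ = -5.8000000 − 3.2600000·(-5.8000000 − (-7.9000000)) / (3.2600000 − (-13.9600000)) = -5.8000000 − (6.8460000)/(17.2200000) = -6.1975610
h(-6.1975610) = 0.6768233
z₃ = -6.1975610 − 0.6768233·(-6.1975610 − (-5.8000000)) / (0.6768233 − 3.2600000) = -6.1975610 − (-0.2690785)/(-2.5831767) = -6.3017267

-6.19756, -6.30173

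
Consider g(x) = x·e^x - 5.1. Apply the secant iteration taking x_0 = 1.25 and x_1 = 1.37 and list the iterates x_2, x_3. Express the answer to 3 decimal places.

1.336, 1.338

g(1.25) = -0.73707, g(1.37) = 0.29143
x_2 = 1.37000 − 0.29143·(1.37000 − 1.25000) / (0.29143 − (-0.73707)) = 1.37000 − (0.03497)/(1.02850) = 1.33600
g(1.33600) = -0.01815
x_3 = 1.33600 − (-0.01815)·(1.33600 − 1.37000) / (-0.01815 − 0.29143) = 1.33600 − (0.00062)/(-0.30958) = 1.33799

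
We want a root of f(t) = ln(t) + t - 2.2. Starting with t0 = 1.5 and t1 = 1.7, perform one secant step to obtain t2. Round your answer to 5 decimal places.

f(1.5) = -0.2945349, f(1.7) = 0.0306283
t2 = 1.7000000 − 0.0306283·(1.7000000 − 1.5000000) / (0.0306283 − (-0.2945349)) = 1.7000000 − (0.0061257)/(0.3251631) = 1.6811613

1.68116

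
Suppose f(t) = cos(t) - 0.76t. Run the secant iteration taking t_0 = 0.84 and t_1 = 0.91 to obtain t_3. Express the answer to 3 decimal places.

0.859

f(0.84) = 0.02906, f(0.91) = -0.07785
t_2 = 0.91000 − (-0.07785)·(0.91000 − 0.84000) / (-0.07785 − 0.02906) = 0.91000 − (-0.00545)/(-0.10692) = 0.85903
f(0.85903) = 0.00031
t_3 = 0.85903 − 0.00031·(0.85903 − 0.91000) / (0.00031 − (-0.07785)) = 0.85903 − (-0.00002)/(0.07817) = 0.85923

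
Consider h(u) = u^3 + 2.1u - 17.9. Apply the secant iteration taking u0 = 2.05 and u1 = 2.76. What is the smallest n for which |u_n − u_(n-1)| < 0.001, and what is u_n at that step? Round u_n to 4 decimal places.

n = 5, u_n = 2.3493

h(2.05) = -4.979875, h(2.76) = 8.920576
u2 = 2.760000 − 8.920576·(0.710000)/(13.900451) = 2.304359;  |Δ| = 0.455641
h(2.304359) = -0.824529
u3 = 2.304359 − (-0.824529)·(-0.455641)/(-9.745105) = 2.342911;  |Δ| = 0.038552
h(2.342911) = -0.119105
u4 = 2.342911 − (-0.119105)·(0.038552)/(0.705425) = 2.349420;  |Δ| = 0.006509
h(2.349420) = 0.002052
u5 = 2.349420 − 0.002052·(0.006509)/(0.121157) = 2.349310;  |Δ| = 0.000110
|u5 − u4| = 0.000110 < 0.001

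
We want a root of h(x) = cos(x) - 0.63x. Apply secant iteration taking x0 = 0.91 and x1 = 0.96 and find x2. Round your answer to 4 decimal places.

h(0.91) = 0.040446, h(0.96) = -0.031280
x2 = 0.960000 − (-0.031280)·(0.960000 − 0.910000) / (-0.031280 − 0.040446) = 0.960000 − (-0.001564)/(-0.071726) = 0.938195

0.9382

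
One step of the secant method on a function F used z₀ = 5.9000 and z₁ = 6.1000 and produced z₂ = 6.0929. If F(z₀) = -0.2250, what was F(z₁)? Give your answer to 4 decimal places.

The secant line through (5.9000, -0.2250) and (6.1000, F(z₁)) crosses zero at z₂ = 6.0929.
So (5.9000, -0.2250), (6.1000, F(z₁)), (6.0929, 0) are collinear:
F(z₁) = -0.2250 · (6.1000 − 6.0929) / (5.9000 − 6.0929) = -0.2250 · (0.007100)/(-0.192900) = 0.008281

0.0083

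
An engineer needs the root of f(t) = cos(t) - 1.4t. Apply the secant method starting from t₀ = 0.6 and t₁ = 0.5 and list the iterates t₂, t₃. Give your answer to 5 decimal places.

f(0.6) = -0.0146644, f(0.5) = 0.1775826
t₂ = 0.5000000 − 0.1775826·(0.5000000 − 0.6000000) / (0.1775826 − (-0.0146644)) = 0.5000000 − (-0.0177583)/(0.1922469) = 0.5923721
f(0.5923721) = 0.0002976
t₃ = 0.5923721 − 0.0002976·(0.5923721 − 0.5000000) / (0.0002976 − 0.1775826) = 0.5923721 − (0.0000275)/(-0.1772849) = 0.5925272

0.59237, 0.59253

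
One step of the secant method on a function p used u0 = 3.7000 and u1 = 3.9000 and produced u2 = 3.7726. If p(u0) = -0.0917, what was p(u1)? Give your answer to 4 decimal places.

0.1609

The secant line through (3.7000, -0.0917) and (3.9000, p(u1)) crosses zero at u2 = 3.7726.
So (3.7000, -0.0917), (3.9000, p(u1)), (3.7726, 0) are collinear:
p(u1) = -0.0917 · (3.9000 − 3.7726) / (3.7000 − 3.7726) = -0.0917 · (0.127400)/(-0.072600) = 0.160917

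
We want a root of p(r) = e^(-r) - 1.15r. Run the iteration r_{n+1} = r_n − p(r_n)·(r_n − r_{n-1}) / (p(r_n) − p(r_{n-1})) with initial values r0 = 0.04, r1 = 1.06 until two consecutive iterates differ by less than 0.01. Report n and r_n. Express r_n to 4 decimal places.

p(0.04) = 0.914789, p(1.06) = -0.872544
r2 = 1.060000 − (-0.872544)·(1.020000)/(-1.787334) = 0.562054;  |Δ| = 0.497946
p(0.562054) = -0.076326
r3 = 0.562054 − (-0.076326)·(-0.497946)/(0.796219) = 0.514321;  |Δ| = 0.047733
p(0.514321) = 0.006437
r4 = 0.514321 − 0.006437·(-0.047733)/(0.082763) = 0.518034;  |Δ| = 0.003713
|r4 − r3| = 0.003713 < 0.01

n = 4, r_n = 0.5180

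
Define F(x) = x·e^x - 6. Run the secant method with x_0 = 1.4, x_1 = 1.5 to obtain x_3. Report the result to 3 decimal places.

F(1.4) = -0.32272, F(1.5) = 0.72253
x_2 = 1.50000 − 0.72253·(1.50000 − 1.40000) / (0.72253 − (-0.32272)) = 1.50000 − (0.07225)/(1.04525) = 1.43087
F(1.43087) = -0.01557
x_3 = 1.43087 − (-0.01557)·(1.43087 − 1.50000) / (-0.01557 − 0.72253) = 1.43087 − (0.00108)/(-0.73811) = 1.43233

1.432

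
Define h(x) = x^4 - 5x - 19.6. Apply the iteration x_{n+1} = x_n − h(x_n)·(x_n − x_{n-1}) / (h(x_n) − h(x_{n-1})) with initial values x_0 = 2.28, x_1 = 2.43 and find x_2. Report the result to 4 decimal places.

h(2.28) = -3.976637, h(2.43) = 3.117844
x_2 = 2.430000 − 3.117844·(2.430000 − 2.280000) / (3.117844 − (-3.976637)) = 2.430000 − (0.467677)/(7.094481) = 2.364079

2.3641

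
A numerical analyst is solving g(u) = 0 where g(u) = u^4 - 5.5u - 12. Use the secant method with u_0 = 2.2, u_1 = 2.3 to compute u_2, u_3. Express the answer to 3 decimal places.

2.217, 2.218

g(2.2) = -0.67440, g(2.3) = 3.33410
u_2 = 2.30000 − 3.33410·(2.30000 − 2.20000) / (3.33410 − (-0.67440)) = 2.30000 − (0.33341)/(4.00850) = 2.21682
g(2.21682) = -0.04209
u_3 = 2.21682 − (-0.04209)·(2.21682 − 2.30000) / (-0.04209 − 3.33410) = 2.21682 − (0.00350)/(-3.37619) = 2.21786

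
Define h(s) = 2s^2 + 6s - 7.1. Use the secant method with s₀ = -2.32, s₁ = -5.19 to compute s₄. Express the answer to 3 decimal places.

h(-2.32) = -10.25520, h(-5.19) = 15.63220
s₂ = -5.19000 − 15.63220·(-5.19000 − (-2.32000)) / (15.63220 − (-10.25520)) = -5.19000 − (-44.86441)/(25.88740) = -3.45694
h(-3.45694) = -3.94077
s₃ = -3.45694 − (-3.94077)·(-3.45694 − (-5.19000)) / (-3.94077 − 15.63220) = -3.45694 − (-6.82959)/(-19.57297) = -3.80587
h(-3.80587) = -0.96593
s₄ = -3.80587 − (-0.96593)·(-3.80587 − (-3.45694)) / (-0.96593 − (-3.94077)) = -3.80587 − (0.33704)/(2.97484) = -3.91917

-3.919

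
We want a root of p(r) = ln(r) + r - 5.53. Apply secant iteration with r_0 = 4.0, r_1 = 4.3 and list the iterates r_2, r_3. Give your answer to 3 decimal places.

p(4.0) = -0.14371, p(4.3) = 0.22862
r_2 = 4.30000 − 0.22862·(4.30000 − 4.00000) / (0.22862 − (-0.14371)) = 4.30000 − (0.06858)/(0.37232) = 4.11579
p(4.11579) = 0.00062
r_3 = 4.11579 − 0.00062·(4.11579 − 4.30000) / (0.00062 − 0.22862) = 4.11579 − (-0.00011)/(-0.22799) = 4.11529

4.116, 4.115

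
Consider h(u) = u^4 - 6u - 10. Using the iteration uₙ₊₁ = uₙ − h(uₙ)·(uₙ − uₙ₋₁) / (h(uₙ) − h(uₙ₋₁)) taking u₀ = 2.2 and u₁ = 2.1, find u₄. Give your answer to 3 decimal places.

h(2.2) = 0.22560, h(2.1) = -3.15190
u₂ = 2.10000 − (-3.15190)·(2.10000 − 2.20000) / (-3.15190 − 0.22560) = 2.10000 − (0.31519)/(-3.37750) = 2.19332
h(2.19332) = -0.01752
u₃ = 2.19332 − (-0.01752)·(2.19332 − 2.10000) / (-0.01752 − (-3.15190)) = 2.19332 − (-0.00164)/(3.13438) = 2.19384
h(2.19384) = 0.00137
u₄ = 2.19384 − 0.00137·(2.19384 − 2.19332) / (0.00137 − (-0.01752)) = 2.19384 − (0.00000)/(0.01890) = 2.19380

2.194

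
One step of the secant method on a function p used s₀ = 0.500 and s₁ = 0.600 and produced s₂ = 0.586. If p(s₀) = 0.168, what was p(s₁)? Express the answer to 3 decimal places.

The secant line through (0.500, 0.168) and (0.600, p(s₁)) crosses zero at s₂ = 0.586.
So (0.500, 0.168), (0.600, p(s₁)), (0.586, 0) are collinear:
p(s₁) = 0.168 · (0.600 − 0.586) / (0.500 − 0.586) = 0.168 · (0.01400)/(-0.08600) = -0.02735

-0.027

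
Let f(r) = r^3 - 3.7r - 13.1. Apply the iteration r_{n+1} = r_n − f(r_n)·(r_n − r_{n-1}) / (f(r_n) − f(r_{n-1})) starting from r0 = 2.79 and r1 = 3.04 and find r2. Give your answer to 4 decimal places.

f(2.79) = -1.705361, f(3.04) = 3.746464
r2 = 3.040000 − 3.746464·(3.040000 − 2.790000) / (3.746464 − (-1.705361)) = 3.040000 − (0.936616)/(5.451825) = 2.868201

2.8682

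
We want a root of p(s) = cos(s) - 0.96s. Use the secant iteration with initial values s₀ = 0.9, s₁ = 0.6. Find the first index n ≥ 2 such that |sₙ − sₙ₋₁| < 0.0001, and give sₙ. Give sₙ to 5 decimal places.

p(0.9) = -0.2423900, p(0.6) = 0.2493356
s₂ = 0.6000000 − 0.2493356·(-0.3000000)/(0.4917256) = 0.7521187;  |Δ| = 0.1521187
p(0.7521187) = 0.0082090
s₃ = 0.7521187 − 0.0082090·(0.1521187)/(-0.2411266) = 0.7572975;  |Δ| = 0.0051788
p(0.7572975) = -0.0003105
s₄ = 0.7572975 − (-0.0003105)·(0.0051788)/(-0.0085195) = 0.7571088;  |Δ| = 0.0001887
p(0.7571088) = 0.0000003
s₅ = 0.7571088 − 0.0000003·(-0.0001887)/(0.0003108) = 0.7571090;  |Δ| = 0.0000002
|s₅ − s₄| = 0.0000002 < 0.0001

n = 5, sₙ = 0.75711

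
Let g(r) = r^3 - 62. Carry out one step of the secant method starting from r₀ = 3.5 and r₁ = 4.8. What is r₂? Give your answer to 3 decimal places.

g(3.5) = -19.12500, g(4.8) = 48.59200
r₂ = 4.80000 − 48.59200·(4.80000 − 3.50000) / (48.59200 − (-19.12500)) = 4.80000 − (63.16960)/(67.71700) = 3.86715

3.867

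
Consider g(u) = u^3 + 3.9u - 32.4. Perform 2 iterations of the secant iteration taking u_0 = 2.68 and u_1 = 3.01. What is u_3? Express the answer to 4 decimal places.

2.7822

g(2.68) = -2.699168, g(3.01) = 6.609901
u_2 = 3.010000 − 6.609901·(3.010000 − 2.680000) / (6.609901 − (-2.699168)) = 3.010000 − (2.181267)/(9.309069) = 2.775684
g(2.775684) = -0.189803
u_3 = 2.775684 − (-0.189803)·(2.775684 − 3.010000) / (-0.189803 − 6.609901) = 2.775684 − (0.044474)/(-6.799704) = 2.782224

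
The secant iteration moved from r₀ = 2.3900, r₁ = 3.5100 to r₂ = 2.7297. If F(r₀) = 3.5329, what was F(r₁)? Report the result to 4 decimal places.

The secant line through (2.3900, 3.5329) and (3.5100, F(r₁)) crosses zero at r₂ = 2.7297.
So (2.3900, 3.5329), (3.5100, F(r₁)), (2.7297, 0) are collinear:
F(r₁) = 3.5329 · (3.5100 − 2.7297) / (2.3900 − 2.7297) = 3.5329 · (0.780300)/(-0.339700) = -8.115166

-8.1152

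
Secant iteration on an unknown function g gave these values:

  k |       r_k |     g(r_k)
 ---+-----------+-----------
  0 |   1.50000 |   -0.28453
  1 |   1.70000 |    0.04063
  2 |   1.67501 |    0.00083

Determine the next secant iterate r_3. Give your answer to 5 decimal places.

1.67449

r_3 = 1.67501 − 0.00083·(1.67501 − 1.70000) / (0.00083 − 0.04063)
   = 1.67501 − (-0.0000207)/(-0.0398000) = 1.6744889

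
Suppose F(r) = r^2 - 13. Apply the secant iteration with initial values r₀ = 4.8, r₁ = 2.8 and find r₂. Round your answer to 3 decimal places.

F(4.8) = 10.04000, F(2.8) = -5.16000
r₂ = 2.80000 − (-5.16000)·(2.80000 − 4.80000) / (-5.16000 − 10.04000) = 2.80000 − (10.32000)/(-15.20000) = 3.47895

3.479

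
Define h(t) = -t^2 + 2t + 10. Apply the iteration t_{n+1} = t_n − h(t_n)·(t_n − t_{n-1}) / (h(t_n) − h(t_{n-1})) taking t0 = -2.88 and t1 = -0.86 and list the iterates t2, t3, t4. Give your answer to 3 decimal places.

h(-2.88) = -4.05440, h(-0.86) = 7.54040
t2 = -0.86000 − 7.54040·(-0.86000 − (-2.88000)) / (7.54040 − (-4.05440)) = -0.86000 − (15.23161)/(11.59480) = -2.17366
h(-2.17366) = 0.92789
t3 = -2.17366 − 0.92789·(-2.17366 − (-0.86000)) / (0.92789 − 7.54040) = -2.17366 − (-1.21893)/(-6.61251) = -2.35800
h(-2.35800) = -0.27614
t4 = -2.35800 − (-0.27614)·(-2.35800 − (-2.17366)) / (-0.27614 − 0.92789) = -2.35800 − (0.05090)/(-1.20403) = -2.31572

-2.174, -2.358, -2.316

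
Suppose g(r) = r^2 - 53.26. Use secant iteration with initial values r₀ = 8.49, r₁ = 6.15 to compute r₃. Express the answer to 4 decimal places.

g(8.49) = 18.820100, g(6.15) = -15.437500
r₂ = 6.150000 − (-15.437500)·(6.150000 − 8.490000) / (-15.437500 − 18.820100) = 6.150000 − (36.123750)/(-34.257600) = 7.204474
g(7.204474) = -1.355554
r₃ = 7.204474 − (-1.355554)·(7.204474 − 6.150000) / (-1.355554 − (-15.437500)) = 7.204474 − (-1.429396)/(14.081946) = 7.305980

7.3060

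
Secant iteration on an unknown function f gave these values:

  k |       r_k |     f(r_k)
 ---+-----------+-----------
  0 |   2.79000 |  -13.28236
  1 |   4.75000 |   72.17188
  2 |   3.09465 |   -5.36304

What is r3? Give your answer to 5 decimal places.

3.20915

r3 = 3.09465 − (-5.36304)·(3.09465 − 4.75000) / (-5.36304 − 72.17188)
   = 3.09465 − (8.8777083)/(-77.5349200) = 3.2091495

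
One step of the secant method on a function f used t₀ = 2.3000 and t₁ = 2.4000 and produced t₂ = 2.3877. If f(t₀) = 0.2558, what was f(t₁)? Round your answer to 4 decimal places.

The secant line through (2.3000, 0.2558) and (2.4000, f(t₁)) crosses zero at t₂ = 2.3877.
So (2.3000, 0.2558), (2.4000, f(t₁)), (2.3877, 0) are collinear:
f(t₁) = 0.2558 · (2.4000 − 2.3877) / (2.3000 − 2.3877) = 0.2558 · (0.012300)/(-0.087700) = -0.035876

-0.0359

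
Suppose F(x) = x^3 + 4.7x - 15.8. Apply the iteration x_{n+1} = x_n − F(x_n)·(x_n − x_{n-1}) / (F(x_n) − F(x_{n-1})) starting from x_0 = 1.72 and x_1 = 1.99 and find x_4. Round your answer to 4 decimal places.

F(1.72) = -2.627552, F(1.99) = 1.433599
x_2 = 1.990000 − 1.433599·(1.990000 − 1.720000) / (1.433599 − (-2.627552)) = 1.990000 − (0.387072)/(4.061151) = 1.894689
F(1.894689) = -0.093317
x_3 = 1.894689 − (-0.093317)·(1.894689 − 1.990000) / (-0.093317 − 1.433599) = 1.894689 − (0.008894)/(-1.526916) = 1.900514
F(1.900514) = -0.003016
x_4 = 1.900514 − (-0.003016)·(1.900514 − 1.894689) / (-0.003016 − (-0.093317)) = 1.900514 − (-0.000018)/(0.090301) = 1.900709

1.9007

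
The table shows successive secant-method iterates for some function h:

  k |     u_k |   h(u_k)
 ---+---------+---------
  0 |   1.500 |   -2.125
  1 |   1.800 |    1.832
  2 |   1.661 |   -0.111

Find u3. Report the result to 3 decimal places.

1.669

u3 = 1.661 − (-0.111)·(1.661 − 1.800) / (-0.111 − 1.832)
   = 1.661 − (0.01543)/(-1.94300) = 1.66894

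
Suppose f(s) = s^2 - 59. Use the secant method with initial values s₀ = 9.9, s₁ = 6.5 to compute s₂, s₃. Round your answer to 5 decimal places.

7.52134, 7.69461

f(9.9) = 39.0100000, f(6.5) = -16.7500000
s₂ = 6.5000000 − (-16.7500000)·(6.5000000 − 9.9000000) / (-16.7500000 − 39.0100000) = 6.5000000 − (56.9500000)/(-55.7600000) = 7.5213415
f(7.5213415) = -2.4294226
s₃ = 7.5213415 − (-2.4294226)·(7.5213415 − 6.5000000) / (-2.4294226 − (-16.7500000)) = 7.5213415 − (-2.4812700)/(14.3205774) = 7.6946075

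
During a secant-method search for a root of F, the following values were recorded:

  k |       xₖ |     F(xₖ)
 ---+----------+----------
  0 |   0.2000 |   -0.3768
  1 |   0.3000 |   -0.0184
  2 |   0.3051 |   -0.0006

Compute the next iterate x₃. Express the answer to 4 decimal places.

x₃ = 0.3051 − (-0.0006)·(0.3051 − 0.3000) / (-0.0006 − (-0.0184))
   = 0.3051 − (-0.000003)/(0.017800) = 0.305272

0.3053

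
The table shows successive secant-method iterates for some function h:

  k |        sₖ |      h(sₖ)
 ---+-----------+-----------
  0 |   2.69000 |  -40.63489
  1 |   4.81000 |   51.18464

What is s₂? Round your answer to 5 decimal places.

3.62821

s₂ = 4.81000 − 51.18464·(4.81000 − 2.69000) / (51.18464 − (-40.63489))
   = 4.81000 − (108.5114368)/(91.8195300) = 3.6282096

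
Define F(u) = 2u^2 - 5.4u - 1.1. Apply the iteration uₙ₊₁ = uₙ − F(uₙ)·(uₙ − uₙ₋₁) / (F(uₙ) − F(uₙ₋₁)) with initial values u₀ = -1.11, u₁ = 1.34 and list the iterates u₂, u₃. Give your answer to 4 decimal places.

F(-1.11) = 7.358200, F(1.34) = -4.744800
u₂ = 1.340000 − (-4.744800)·(1.340000 − (-1.110000)) / (-4.744800 − 7.358200) = 1.340000 − (-11.624760)/(-12.103000) = 0.379514
F(0.379514) = -2.861315
u₃ = 0.379514 − (-2.861315)·(0.379514 − 1.340000) / (-2.861315 − (-4.744800)) = 0.379514 − (2.748252)/(1.883485) = -1.079617

0.3795, -1.0796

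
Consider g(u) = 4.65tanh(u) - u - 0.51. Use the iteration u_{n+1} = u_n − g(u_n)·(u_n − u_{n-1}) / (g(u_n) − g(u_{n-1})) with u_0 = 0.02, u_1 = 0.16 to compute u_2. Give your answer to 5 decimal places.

g(0.02) = -0.4370124, g(0.16) = 0.0677155
u_2 = 0.1600000 − 0.0677155·(0.1600000 − 0.0200000) / (0.0677155 − (-0.4370124)) = 0.1600000 − (0.0094802)/(0.5047279) = 0.1412173

0.14122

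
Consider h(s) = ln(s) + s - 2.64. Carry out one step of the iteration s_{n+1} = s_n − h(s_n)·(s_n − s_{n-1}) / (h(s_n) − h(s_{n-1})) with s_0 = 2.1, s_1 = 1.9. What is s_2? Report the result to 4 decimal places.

1.9654

h(2.1) = 0.201937, h(1.9) = -0.098146
s_2 = 1.900000 − (-0.098146)·(1.900000 − 2.100000) / (-0.098146 − 0.201937) = 1.900000 − (0.019629)/(-0.300083) = 1.965413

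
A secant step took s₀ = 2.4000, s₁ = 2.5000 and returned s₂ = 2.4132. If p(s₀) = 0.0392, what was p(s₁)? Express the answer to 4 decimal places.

The secant line through (2.4000, 0.0392) and (2.5000, p(s₁)) crosses zero at s₂ = 2.4132.
So (2.4000, 0.0392), (2.5000, p(s₁)), (2.4132, 0) are collinear:
p(s₁) = 0.0392 · (2.5000 − 2.4132) / (2.4000 − 2.4132) = 0.0392 · (0.086800)/(-0.013200) = -0.257770

-0.2578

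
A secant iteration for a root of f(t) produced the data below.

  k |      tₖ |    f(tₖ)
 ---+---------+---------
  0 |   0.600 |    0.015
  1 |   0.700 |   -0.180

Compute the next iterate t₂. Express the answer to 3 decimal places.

0.608

t₂ = 0.700 − (-0.180)·(0.700 − 0.600) / (-0.180 − 0.015)
   = 0.700 − (-0.01800)/(-0.19500) = 0.60769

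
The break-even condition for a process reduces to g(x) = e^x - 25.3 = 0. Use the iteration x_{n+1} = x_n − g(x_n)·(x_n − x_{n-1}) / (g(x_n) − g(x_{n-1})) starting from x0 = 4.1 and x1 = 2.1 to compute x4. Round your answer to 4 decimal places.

g(4.1) = 35.040288, g(2.1) = -17.133830
x2 = 2.100000 − (-17.133830)·(2.100000 − 4.100000) / (-17.133830 − 35.040288) = 2.100000 − (34.267660)/(-52.174118) = 2.756794
g(2.756794) = -9.550726
x3 = 2.756794 − (-9.550726)·(2.756794 − 2.100000) / (-9.550726 − (-17.133830)) = 2.756794 − (-6.272862)/(7.583104) = 3.584010
g(3.584010) = 10.717679
x4 = 3.584010 − 10.717679·(3.584010 − 2.756794) / (10.717679 − (-9.550726)) = 3.584010 − (8.865832)/(20.268405) = 3.146589

3.1466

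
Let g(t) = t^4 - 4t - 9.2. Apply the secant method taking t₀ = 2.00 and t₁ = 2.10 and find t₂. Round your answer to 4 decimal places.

g(2.00) = -1.200000, g(2.10) = 1.848100
t₂ = 2.100000 − 1.848100·(2.100000 − 2.000000) / (1.848100 − (-1.200000)) = 2.100000 − (0.184810)/(3.048100) = 2.039369

2.0394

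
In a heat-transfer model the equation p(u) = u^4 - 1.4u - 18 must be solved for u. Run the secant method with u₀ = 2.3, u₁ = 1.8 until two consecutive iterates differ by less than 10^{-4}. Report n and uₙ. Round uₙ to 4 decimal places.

n = 6, uₙ = 2.1406

p(2.3) = 6.764100, p(1.8) = -10.022400
u₂ = 1.800000 − (-10.022400)·(-0.500000)/(-16.786500) = 2.098526;  |Δ| = 0.298526
p(2.098526) = -1.544396
u₃ = 2.098526 − (-1.544396)·(0.298526)/(8.478004) = 2.152907;  |Δ| = 0.054381
p(2.152907) = 0.469216
u₄ = 2.152907 − 0.469216·(0.054381)/(2.013612) = 2.140235;  |Δ| = 0.012672
p(2.140235) = -0.014395
u₅ = 2.140235 − (-0.014395)·(-0.012672)/(-0.483612) = 2.140612;  |Δ| = 0.000377
p(2.140612) = -0.000128
u₆ = 2.140612 − (-0.000128)·(0.000377)/(0.014267) = 2.140615;  |Δ| = 0.000003
|u₆ − u₅| = 0.000003 < 10^{-4}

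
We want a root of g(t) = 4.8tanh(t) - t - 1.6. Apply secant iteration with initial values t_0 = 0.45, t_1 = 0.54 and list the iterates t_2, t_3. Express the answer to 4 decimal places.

g(0.45) = -0.024885, g(0.54) = 0.226342
t_2 = 0.540000 − 0.226342·(0.540000 − 0.450000) / (0.226342 − (-0.024885)) = 0.540000 − (0.020371)/(0.251227) = 0.458915
g(0.458915) = 0.001242
t_3 = 0.458915 − 0.001242·(0.458915 − 0.540000) / (0.001242 − 0.226342) = 0.458915 − (-0.000101)/(-0.225100) = 0.458467

0.4589, 0.4585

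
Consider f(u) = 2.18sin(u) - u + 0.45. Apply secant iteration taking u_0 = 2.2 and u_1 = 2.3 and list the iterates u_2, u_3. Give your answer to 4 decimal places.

f(2.2) = 0.012522, f(2.3) = -0.224363
u_2 = 2.300000 − (-0.224363)·(2.300000 − 2.200000) / (-0.224363 − 0.012522) = 2.300000 − (-0.022436)/(-0.236885) = 2.205286
f(2.205286) = 0.000430
u_3 = 2.205286 − 0.000430·(2.205286 − 2.300000) / (0.000430 − (-0.224363)) = 2.205286 − (-0.000041)/(0.224792) = 2.205467

2.2053, 2.2055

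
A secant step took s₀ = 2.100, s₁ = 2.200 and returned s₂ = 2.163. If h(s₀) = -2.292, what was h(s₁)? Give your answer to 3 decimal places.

The secant line through (2.100, -2.292) and (2.200, h(s₁)) crosses zero at s₂ = 2.163.
So (2.100, -2.292), (2.200, h(s₁)), (2.163, 0) are collinear:
h(s₁) = -2.292 · (2.200 − 2.163) / (2.100 − 2.163) = -2.292 · (0.03700)/(-0.06300) = 1.34610

1.346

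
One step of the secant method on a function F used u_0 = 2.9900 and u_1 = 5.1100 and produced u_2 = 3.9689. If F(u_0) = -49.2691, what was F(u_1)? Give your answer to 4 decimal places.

57.4328

The secant line through (2.9900, -49.2691) and (5.1100, F(u_1)) crosses zero at u_2 = 3.9689.
So (2.9900, -49.2691), (5.1100, F(u_1)), (3.9689, 0) are collinear:
F(u_1) = -49.2691 · (5.1100 − 3.9689) / (2.9900 − 3.9689) = -49.2691 · (1.141100)/(-0.978900) = 57.432802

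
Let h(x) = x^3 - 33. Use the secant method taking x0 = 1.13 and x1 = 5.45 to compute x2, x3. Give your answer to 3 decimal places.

1.980, 2.548

h(1.13) = -31.55710, h(5.45) = 128.87863
x2 = 5.45000 − 128.87863·(5.45000 − 1.13000) / (128.87863 − (-31.55710)) = 5.45000 − (556.75566)/(160.43573) = 1.97973
h(1.97973) = -25.24081
x3 = 1.97973 − (-25.24081)·(1.97973 − 5.45000) / (-25.24081 − 128.87863) = 1.97973 − (87.59248)/(-154.11943) = 2.54807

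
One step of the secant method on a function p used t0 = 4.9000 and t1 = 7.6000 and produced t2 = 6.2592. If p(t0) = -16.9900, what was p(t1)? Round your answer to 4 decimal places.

The secant line through (4.9000, -16.9900) and (7.6000, p(t1)) crosses zero at t2 = 6.2592.
So (4.9000, -16.9900), (7.6000, p(t1)), (6.2592, 0) are collinear:
p(t1) = -16.9900 · (7.6000 − 6.2592) / (4.9000 − 6.2592) = -16.9900 · (1.340800)/(-1.359200) = 16.760000

16.7600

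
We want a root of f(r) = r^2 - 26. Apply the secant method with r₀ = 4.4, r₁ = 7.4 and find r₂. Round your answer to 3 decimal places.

4.963

f(4.4) = -6.64000, f(7.4) = 28.76000
r₂ = 7.40000 − 28.76000·(7.40000 − 4.40000) / (28.76000 − (-6.64000)) = 7.40000 − (86.28000)/(35.40000) = 4.96271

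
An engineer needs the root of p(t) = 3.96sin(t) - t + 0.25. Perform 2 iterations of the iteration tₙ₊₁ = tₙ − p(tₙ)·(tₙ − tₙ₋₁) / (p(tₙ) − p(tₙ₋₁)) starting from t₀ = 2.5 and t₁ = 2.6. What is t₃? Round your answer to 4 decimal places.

p(2.5) = 0.119950, p(2.6) = -0.308615
t₂ = 2.600000 − (-0.308615)·(2.600000 − 2.500000) / (-0.308615 − 0.119950) = 2.600000 − (-0.030861)/(-0.428564) = 2.527989
p(2.527989) = 0.002249
t₃ = 2.527989 − 0.002249·(2.527989 − 2.600000) / (0.002249 − (-0.308615)) = 2.527989 − (-0.000162)/(0.310864) = 2.528510

2.5285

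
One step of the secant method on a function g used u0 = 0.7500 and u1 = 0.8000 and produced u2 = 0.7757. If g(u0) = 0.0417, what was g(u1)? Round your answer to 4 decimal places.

-0.0394

The secant line through (0.7500, 0.0417) and (0.8000, g(u1)) crosses zero at u2 = 0.7757.
So (0.7500, 0.0417), (0.8000, g(u1)), (0.7757, 0) are collinear:
g(u1) = 0.0417 · (0.8000 − 0.7757) / (0.7500 − 0.7757) = 0.0417 · (0.024300)/(-0.025700) = -0.039428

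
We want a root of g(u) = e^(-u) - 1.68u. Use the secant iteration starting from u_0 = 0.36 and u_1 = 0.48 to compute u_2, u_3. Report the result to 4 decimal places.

g(0.36) = 0.092876, g(0.48) = -0.187617
u_2 = 0.480000 − (-0.187617)·(0.480000 − 0.360000) / (-0.187617 − 0.092876) = 0.480000 − (-0.022514)/(-0.280493) = 0.399734
g(0.399734) = -0.001055
u_3 = 0.399734 − (-0.001055)·(0.399734 − 0.480000) / (-0.001055 − (-0.187617)) = 0.399734 − (0.000085)/(0.186561) = 0.399280

0.3997, 0.3993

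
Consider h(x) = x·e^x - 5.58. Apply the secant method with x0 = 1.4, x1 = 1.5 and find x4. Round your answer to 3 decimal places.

h(1.4) = 0.09728, h(1.5) = 1.14253
x2 = 1.50000 − 1.14253·(1.50000 − 1.40000) / (1.14253 − 0.09728) = 1.50000 − (0.11425)/(1.04525) = 1.39069
h(1.39069) = 0.00730
x3 = 1.39069 − 0.00730·(1.39069 − 1.50000) / (0.00730 − 1.14253) = 1.39069 − (-0.00080)/(-1.13524) = 1.38999
h(1.38999) = 0.00055
x4 = 1.38999 − 0.00055·(1.38999 − 1.39069) / (0.00055 − 0.00730) = 1.38999 − (0.00000)/(-0.00674) = 1.38993

1.390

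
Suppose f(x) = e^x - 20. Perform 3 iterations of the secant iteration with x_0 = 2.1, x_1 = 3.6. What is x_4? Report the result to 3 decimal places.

3.007

f(2.1) = -11.83383, f(3.6) = 16.59823
x_2 = 3.60000 − 16.59823·(3.60000 − 2.10000) / (16.59823 − (-11.83383)) = 3.60000 − (24.89735)/(28.43206) = 2.72432
f(2.72432) = -4.75394
x_3 = 2.72432 − (-4.75394)·(2.72432 − 3.60000) / (-4.75394 − 16.59823) = 2.72432 − (4.16292)/(-21.35217) = 2.91929
f(2.91929) = -1.47194
x_4 = 2.91929 − (-1.47194)·(2.91929 − 2.72432) / (-1.47194 − (-4.75394)) = 2.91929 − (-0.28698)/(3.28199) = 3.00673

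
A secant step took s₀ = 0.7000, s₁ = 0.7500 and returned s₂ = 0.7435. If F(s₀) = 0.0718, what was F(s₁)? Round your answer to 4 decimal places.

The secant line through (0.7000, 0.0718) and (0.7500, F(s₁)) crosses zero at s₂ = 0.7435.
So (0.7000, 0.0718), (0.7500, F(s₁)), (0.7435, 0) are collinear:
F(s₁) = 0.0718 · (0.7500 − 0.7435) / (0.7000 − 0.7435) = 0.0718 · (0.006500)/(-0.043500) = -0.010729

-0.0107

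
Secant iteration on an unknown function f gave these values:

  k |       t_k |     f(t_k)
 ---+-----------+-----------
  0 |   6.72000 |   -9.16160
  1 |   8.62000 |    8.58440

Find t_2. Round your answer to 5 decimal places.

7.70090

t_2 = 8.62000 − 8.58440·(8.62000 − 6.72000) / (8.58440 − (-9.16160))
   = 8.62000 − (16.3103600)/(17.7460000) = 7.7008994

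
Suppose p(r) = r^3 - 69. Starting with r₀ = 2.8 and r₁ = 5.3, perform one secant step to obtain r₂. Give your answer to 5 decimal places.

p(2.8) = -47.0480000, p(5.3) = 79.8770000
r₂ = 5.3000000 − 79.8770000·(5.3000000 − 2.8000000) / (79.8770000 − (-47.0480000)) = 5.3000000 − (199.6925000)/(126.9250000) = 3.7266890

3.72669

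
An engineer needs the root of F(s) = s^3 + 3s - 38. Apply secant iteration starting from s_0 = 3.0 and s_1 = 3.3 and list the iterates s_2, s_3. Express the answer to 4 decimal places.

F(3.0) = -2.000000, F(3.3) = 7.837000
s_2 = 3.300000 − 7.837000·(3.300000 − 3.000000) / (7.837000 − (-2.000000)) = 3.300000 − (2.351100)/(9.837000) = 3.060994
F(3.060994) = -0.136464
s_3 = 3.060994 − (-0.136464)·(3.060994 − 3.300000) / (-0.136464 − 7.837000) = 3.060994 − (0.032616)/(-7.973464) = 3.065085

3.0610, 3.0651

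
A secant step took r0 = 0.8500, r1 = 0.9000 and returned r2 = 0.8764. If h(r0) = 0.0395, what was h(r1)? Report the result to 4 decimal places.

-0.0353

The secant line through (0.8500, 0.0395) and (0.9000, h(r1)) crosses zero at r2 = 0.8764.
So (0.8500, 0.0395), (0.9000, h(r1)), (0.8764, 0) are collinear:
h(r1) = 0.0395 · (0.9000 − 0.8764) / (0.8500 − 0.8764) = 0.0395 · (0.023600)/(-0.026400) = -0.035311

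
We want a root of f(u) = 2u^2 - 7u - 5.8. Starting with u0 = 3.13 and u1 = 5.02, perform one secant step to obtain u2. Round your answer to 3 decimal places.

f(3.13) = -8.11620, f(5.02) = 9.46080
u2 = 5.02000 − 9.46080·(5.02000 − 3.13000) / (9.46080 − (-8.11620)) = 5.02000 − (17.88091)/(17.57700) = 4.00271

4.003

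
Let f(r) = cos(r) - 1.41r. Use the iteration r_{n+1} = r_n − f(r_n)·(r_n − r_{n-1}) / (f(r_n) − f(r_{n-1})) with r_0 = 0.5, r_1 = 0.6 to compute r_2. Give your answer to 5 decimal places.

0.58931

f(0.5) = 0.1725826, f(0.6) = -0.0206644
r_2 = 0.6000000 − (-0.0206644)·(0.6000000 − 0.5000000) / (-0.0206644 − 0.1725826) = 0.6000000 − (-0.0020664)/(-0.1932469) = 0.5893067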